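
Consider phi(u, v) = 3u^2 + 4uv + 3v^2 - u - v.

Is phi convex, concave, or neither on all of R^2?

convex

phi is quadratic, so its Hessian is the constant matrix H = [[6, 4], [4, 6]].
det(H) = 20, tr(H) = 12.
det(H) > 0 and tr(H) > 0, so H is positive definite everywhere: convex.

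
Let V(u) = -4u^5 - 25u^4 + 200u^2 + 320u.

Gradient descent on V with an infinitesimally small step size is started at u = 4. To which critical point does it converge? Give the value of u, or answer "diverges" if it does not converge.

diverges

V'(u) = -20(u - 2)(u + 1)(u + 2)(u + 4), so V'(4) = -9600.
Gradient descent moves in the -V' direction, i.e. u is increasing.
There is no critical point above u=4, and V' keeps the same sign, so the iterate runs off to +∞.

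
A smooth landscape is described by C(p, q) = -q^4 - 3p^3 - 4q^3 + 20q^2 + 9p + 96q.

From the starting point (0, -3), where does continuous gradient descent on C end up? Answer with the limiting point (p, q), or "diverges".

C is separable, so gradient descent decouples: p follows -∂C/∂p, q follows -∂C/∂q.
∂C/∂p = -9(p - 1)(p + 1); at p=0 this is 9, so p decreases.
∂C/∂q = -4(q - 3)(q + 2)(q + 4); at q=-3 this is -24, so q increases.
p converges to its nearest critical value -1 (a local min of the p-part); q converges to -2. The iterate converges to (-1, -2).

(-1, -2)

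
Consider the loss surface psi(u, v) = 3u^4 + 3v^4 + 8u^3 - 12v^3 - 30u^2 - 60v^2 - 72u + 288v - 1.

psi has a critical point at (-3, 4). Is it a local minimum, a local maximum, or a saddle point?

The mixed partial ∂²psi/∂u∂v is 0, so the Hessian at any point is diag(psi_uu, psi_vv) = diag(12(3u^2 + 4u - 5), 12(3v^2 - 6v - 10)).
At (-3, 4): H = diag(120, 168).
Both eigenvalues are positive, so H is positive definite: a local minimum.

local minimum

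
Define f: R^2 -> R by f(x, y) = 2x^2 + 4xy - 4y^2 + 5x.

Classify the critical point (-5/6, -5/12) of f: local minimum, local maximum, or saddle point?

saddle point

The Hessian of f is constant: H = [[4, 4], [4, -8]].
det(H) = 4·(-8) − 4² = -48.
Since det(H) < 0, H is indefinite and the critical point is a saddle point.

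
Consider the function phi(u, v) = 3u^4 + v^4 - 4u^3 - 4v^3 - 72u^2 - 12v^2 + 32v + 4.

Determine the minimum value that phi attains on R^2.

phi(u,v) separates as P(u) + Q(v) + 4, so its minimum is min P + min Q + 4.
P'(u) = 12u(u - 4)(u + 3) vanishes at u ∈ {-3, 0, 4}; Q'(v) = 4(v - 4)(v - 1)(v + 2) vanishes at v ∈ {-2, 1, 4}.
Local minima of P (where P''>0): P(-3)=-297, P(4)=-640. Local minima of Q: Q(-2)=-64, Q(4)=-64.
So the global minimum of phi is P(4) + Q(-2) + 4 = -640 − 64 + 4 = -700, attained at (4, -2).

-700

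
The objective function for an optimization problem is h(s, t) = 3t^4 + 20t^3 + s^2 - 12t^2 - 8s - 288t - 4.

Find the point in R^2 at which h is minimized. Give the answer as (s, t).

h(s,t) separates as P(s) + Q(t) − 4, so its minimum is min P + min Q − 4.
P'(s) = 2s - 8 vanishes at s ∈ {4}; Q'(t) = 12(t - 2)(t + 3)(t + 4) vanishes at t ∈ {-4, -3, 2}.
Local minima of P (where P''>0): P(4)=-16. Local minima of Q: Q(-4)=448, Q(2)=-416.
So the global minimum of h is P(4) + Q(2) − 4 = -16 − 416 − 4 = -436, attained at (4, 2).

(4, 2)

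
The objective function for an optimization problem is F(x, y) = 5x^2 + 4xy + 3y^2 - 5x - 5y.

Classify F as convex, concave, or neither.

convex

F is quadratic, so its Hessian is the constant matrix H = [[10, 4], [4, 6]].
det(H) = 44, tr(H) = 16.
det(H) > 0 and tr(H) > 0, so H is positive definite everywhere: convex.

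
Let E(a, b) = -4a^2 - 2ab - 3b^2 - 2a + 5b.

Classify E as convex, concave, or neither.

E is quadratic, so its Hessian is the constant matrix H = [[-8, -2], [-2, -6]].
det(H) = 44, tr(H) = -14.
det(H) > 0 and tr(H) < 0, so H is negative definite everywhere: concave.

concave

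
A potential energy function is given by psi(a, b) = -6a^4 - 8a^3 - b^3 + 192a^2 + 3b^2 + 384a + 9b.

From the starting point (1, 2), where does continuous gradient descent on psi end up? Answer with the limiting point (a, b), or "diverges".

psi is separable, so gradient descent decouples: a follows -∂psi/∂a, b follows -∂psi/∂b.
∂psi/∂a = -24(a - 4)(a + 1)(a + 4); at a=1 this is 720, so a decreases.
∂psi/∂b = -3(b - 3)(b + 1); at b=2 this is 9, so b decreases.
a converges to its nearest critical value -1 (a local min of the a-part); b converges to -1. The iterate converges to (-1, -1).

(-1, -1)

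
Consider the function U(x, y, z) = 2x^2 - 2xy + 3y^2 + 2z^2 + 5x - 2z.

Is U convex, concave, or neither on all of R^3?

U is quadratic, so its Hessian is the constant matrix H = [[4, -2, 0], [-2, 6, 0], [0, 0, 4]].
Leading principal minors: 4, 20, 80.
All positive ⇒ H ≻ 0 ⇒ convex.

convex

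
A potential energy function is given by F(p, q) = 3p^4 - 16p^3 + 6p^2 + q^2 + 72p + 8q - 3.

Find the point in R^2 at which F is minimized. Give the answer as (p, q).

(-1, -4)

F(p,q) separates as A(p) + B(q) − 3, so its minimum is min A + min B − 3.
A'(p) = 12(p - 3)(p - 2)(p + 1) vanishes at p ∈ {-1, 2, 3}; B'(q) = 2q + 8 vanishes at q ∈ {-4}.
Local minima of A (where A''>0): A(-1)=-47, A(3)=81. Local minima of B: B(-4)=-16.
So the global minimum of F is A(-1) + B(-4) − 3 = -47 − 16 − 3 = -66, attained at (-1, -4).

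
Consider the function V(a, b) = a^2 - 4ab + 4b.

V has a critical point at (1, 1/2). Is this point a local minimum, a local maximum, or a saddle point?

The Hessian of V is constant: H = [[2, -4], [-4, 0]].
det(H) = 2·0 − (-4)² = -16.
Since det(H) < 0, H is indefinite and the critical point is a saddle point.

saddle point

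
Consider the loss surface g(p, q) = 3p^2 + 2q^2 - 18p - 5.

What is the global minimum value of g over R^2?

-32

g(p,q) separates as A(p) + B(q) − 5, so its minimum is min A + min B − 5.
A'(p) = 6p - 18 vanishes at p ∈ {3}; B'(q) = 4q vanishes at q ∈ {0}.
Local minima of A (where A''>0): A(3)=-27. Local minima of B: B(0)=0.
So the global minimum of g is A(3) + B(0) − 5 = -27 + 0 − 5 = -32, attained at (3, 0).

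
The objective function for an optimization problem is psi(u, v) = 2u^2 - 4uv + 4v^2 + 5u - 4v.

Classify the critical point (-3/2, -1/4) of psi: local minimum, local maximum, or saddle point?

local minimum

The Hessian of psi is constant: H = [[4, -4], [-4, 8]].
det(H) = 4·8 − (-4)² = 16.
det(H) > 0 and tr(H) = 12 > 0, so H is positive definite and the point is a local minimum.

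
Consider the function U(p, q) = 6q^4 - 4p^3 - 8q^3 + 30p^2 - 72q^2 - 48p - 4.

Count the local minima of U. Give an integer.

2

U separates as a function of p plus a function of q, so ∇U=0 decouples.
∂U/∂p = -12(p - 4)(p - 1) = 0 at p ∈ {1, 4}; ∂U/∂q = 24q(q - 3)(q + 2) = 0 at q ∈ {-2, 0, 3}.
The Hessian is diagonal: diag(U_pp, U_qq). Second derivatives: U_pp(1)=36, U_pp(4)=-36; U_qq(-2)=240, U_qq(0)=-144, U_qq(3)=360.
Local minima occur where both diagonal entries positive: (1, -2), (1, 3). Count: 2.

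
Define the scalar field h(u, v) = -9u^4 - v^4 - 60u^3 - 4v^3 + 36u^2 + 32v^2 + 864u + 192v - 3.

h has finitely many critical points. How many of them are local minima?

1

h separates as a function of u plus a function of v, so ∇h=0 decouples.
∂h/∂u = -36(u - 2)(u + 3)(u + 4) = 0 at u ∈ {-4, -3, 2}; ∂h/∂v = -4(v - 4)(v + 3)(v + 4) = 0 at v ∈ {-4, -3, 4}.
The Hessian is diagonal: diag(h_uu, h_vv). Second derivatives: h_uu(-4)=-216, h_uu(-3)=180, h_uu(2)=-1080; h_vv(-4)=-32, h_vv(-3)=28, h_vv(4)=-224.
Local minima occur where both diagonal entries positive: (-3, -3). Count: 1.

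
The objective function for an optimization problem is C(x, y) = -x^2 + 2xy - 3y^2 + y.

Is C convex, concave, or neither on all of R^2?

C is quadratic, so its Hessian is the constant matrix H = [[-2, 2], [2, -6]].
det(H) = 8, tr(H) = -8.
det(H) > 0 and tr(H) < 0, so H is negative definite everywhere: concave.

concave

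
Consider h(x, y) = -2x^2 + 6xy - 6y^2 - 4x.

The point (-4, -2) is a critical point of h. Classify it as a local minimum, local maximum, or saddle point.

local maximum

The Hessian of h is constant: H = [[-4, 6], [6, -12]].
det(H) = (-4)·(-12) − 6² = 12.
det(H) > 0 and tr(H) = -16 < 0, so H is negative definite and the point is a local maximum.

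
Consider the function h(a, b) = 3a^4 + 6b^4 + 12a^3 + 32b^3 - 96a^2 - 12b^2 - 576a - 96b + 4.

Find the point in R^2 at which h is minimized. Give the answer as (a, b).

h(a,b) separates as P(a) + Q(b) + 4, so its minimum is min P + min Q + 4.
P'(a) = 12(a - 4)(a + 3)(a + 4) vanishes at a ∈ {-4, -3, 4}; Q'(b) = 24(b - 1)(b + 1)(b + 4) vanishes at b ∈ {-4, -1, 1}.
Local minima of P (where P''>0): P(-4)=768, P(4)=-2304. Local minima of Q: Q(-4)=-320, Q(1)=-70.
So the global minimum of h is P(4) + Q(-4) + 4 = -2304 − 320 + 4 = -2620, attained at (4, -4).

(4, -4)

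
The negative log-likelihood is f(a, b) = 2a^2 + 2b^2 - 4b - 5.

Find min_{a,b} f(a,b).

-7

f(a,b) separates as P(a) + Q(b) − 5, so its minimum is min P + min Q − 5.
P'(a) = 4a vanishes at a ∈ {0}; Q'(b) = 4b - 4 vanishes at b ∈ {1}.
Local minima of P (where P''>0): P(0)=0. Local minima of Q: Q(1)=-2.
So the global minimum of f is P(0) + Q(1) − 5 = 0 − 2 − 5 = -7, attained at (0, 1).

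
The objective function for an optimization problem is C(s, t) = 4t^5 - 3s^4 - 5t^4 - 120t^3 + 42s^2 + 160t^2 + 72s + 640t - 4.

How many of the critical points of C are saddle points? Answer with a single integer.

6

C separates as a function of s plus a function of t, so ∇C=0 decouples.
∂C/∂s = -12(s - 3)(s + 1)(s + 2) = 0 at s ∈ {-2, -1, 3}; ∂C/∂t = 20(t - 4)(t - 2)(t + 1)(t + 4) = 0 at t ∈ {-4, -1, 2, 4}.
The Hessian is diagonal: diag(C_ss, C_tt). Second derivatives: C_ss(-2)=-60, C_ss(-1)=48, C_ss(3)=-240; C_tt(-4)=-2880, C_tt(-1)=900, C_tt(2)=-720, C_tt(4)=1600.
Saddle points occur where the two diagonal entries have opposite signs: (-2, -1), (-2, 4), (-1, -4), (-1, 2), (3, -1), (3, 4). Count: 6.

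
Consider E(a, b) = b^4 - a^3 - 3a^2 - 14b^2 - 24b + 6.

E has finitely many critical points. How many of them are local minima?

2

E separates as a function of a plus a function of b, so ∇E=0 decouples.
∂E/∂a = -3a(a + 2) = 0 at a ∈ {-2, 0}; ∂E/∂b = 4(b - 3)(b + 1)(b + 2) = 0 at b ∈ {-2, -1, 3}.
The Hessian is diagonal: diag(E_aa, E_bb). Second derivatives: E_aa(-2)=6, E_aa(0)=-6; E_bb(-2)=20, E_bb(-1)=-16, E_bb(3)=80.
Local minima occur where both diagonal entries positive: (-2, -2), (-2, 3). Count: 2.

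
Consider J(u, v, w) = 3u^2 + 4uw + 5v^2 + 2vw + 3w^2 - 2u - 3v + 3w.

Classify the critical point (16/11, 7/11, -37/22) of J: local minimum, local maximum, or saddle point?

local minimum

The Hessian is constant: H = [[6, 0, 4], [0, 10, 2], [4, 2, 6]].
Leading principal minors: Δ₁ = 6, Δ₂ = 60, Δ₃ = 176.
All leading minors are positive, so H is positive definite: a local minimum.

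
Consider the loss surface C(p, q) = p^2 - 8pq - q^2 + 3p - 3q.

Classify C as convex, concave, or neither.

neither

C is quadratic, so its Hessian is the constant matrix H = [[2, -8], [-8, -2]].
det(H) = -68, tr(H) = 0.
det(H) < 0, so H is indefinite: neither convex nor concave.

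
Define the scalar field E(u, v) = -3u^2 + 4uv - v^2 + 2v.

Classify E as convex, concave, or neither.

neither

E is quadratic, so its Hessian is the constant matrix H = [[-6, 4], [4, -2]].
det(H) = -4, tr(H) = -8.
det(H) < 0, so H is indefinite: neither convex nor concave.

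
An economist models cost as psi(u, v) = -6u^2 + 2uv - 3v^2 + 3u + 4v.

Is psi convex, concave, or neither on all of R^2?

psi is quadratic, so its Hessian is the constant matrix H = [[-12, 2], [2, -6]].
det(H) = 68, tr(H) = -18.
det(H) > 0 and tr(H) < 0, so H is negative definite everywhere: concave.

concave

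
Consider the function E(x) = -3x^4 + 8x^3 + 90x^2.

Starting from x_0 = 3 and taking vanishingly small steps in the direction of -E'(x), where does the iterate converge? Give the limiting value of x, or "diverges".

E'(x) = -12x(x - 5)(x + 3), so E'(3) = 432.
Gradient descent moves in the -E' direction, i.e. x is decreasing.
The nearest critical point in that direction is x = 0, where E'' = 180 > 0 (a local minimum). The iterate converges there.

0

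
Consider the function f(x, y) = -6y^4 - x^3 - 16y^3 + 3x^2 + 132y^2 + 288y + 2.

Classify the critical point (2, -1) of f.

saddle point

The mixed partial ∂²f/∂x∂y is 0, so the Hessian at any point is diag(f_xx, f_yy) = diag(6(-x + 1), 24(-3y^2 - 4y + 11)).
At (2, -1): H = diag(-6, 288).
The eigenvalues have opposite signs, so H is indefinite: a saddle point.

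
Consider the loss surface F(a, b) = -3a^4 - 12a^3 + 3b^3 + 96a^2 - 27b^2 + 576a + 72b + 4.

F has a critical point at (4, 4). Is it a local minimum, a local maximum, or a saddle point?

The mixed partial ∂²F/∂a∂b is 0, so the Hessian at any point is diag(F_aa, F_bb) = diag(12(-3a^2 - 6a + 16), 18(b - 3)).
At (4, 4): H = diag(-672, 18).
The eigenvalues have opposite signs, so H is indefinite: a saddle point.

saddle point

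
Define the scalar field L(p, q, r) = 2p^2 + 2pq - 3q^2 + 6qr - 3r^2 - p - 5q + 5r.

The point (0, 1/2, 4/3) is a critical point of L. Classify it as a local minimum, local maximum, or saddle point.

saddle point

The Hessian is constant: H = [[4, 2, 0], [2, -6, 6], [0, 6, -6]].
Leading principal minors: Δ₁ = 4, Δ₂ = -28, Δ₃ = 24.
The minors fit neither the all-positive nor the alternating-sign pattern, so H is indefinite: a saddle point.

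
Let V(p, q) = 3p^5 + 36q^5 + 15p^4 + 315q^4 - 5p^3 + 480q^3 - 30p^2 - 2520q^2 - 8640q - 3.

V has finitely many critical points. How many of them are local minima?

4

V separates as a function of p plus a function of q, so ∇V=0 decouples.
∂V/∂p = 15p(p - 1)(p + 1)(p + 4) = 0 at p ∈ {-4, -1, 0, 1}; ∂V/∂q = 180(q - 2)(q + 2)(q + 3)(q + 4) = 0 at q ∈ {-4, -3, -2, 2}.
The Hessian is diagonal: diag(V_pp, V_qq). Second derivatives: V_pp(-4)=-900, V_pp(-1)=90, V_pp(0)=-60, V_pp(1)=150; V_qq(-4)=-2160, V_qq(-3)=900, V_qq(-2)=-1440, V_qq(2)=21600.
Local minima occur where both diagonal entries positive: (-1, -3), (-1, 2), (1, -3), (1, 2). Count: 4.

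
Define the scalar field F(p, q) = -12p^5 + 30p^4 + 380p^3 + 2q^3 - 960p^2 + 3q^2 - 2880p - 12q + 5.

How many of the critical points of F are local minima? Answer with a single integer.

2

F separates as a function of p plus a function of q, so ∇F=0 decouples.
∂F/∂p = -60(p - 4)(p - 3)(p + 1)(p + 4) = 0 at p ∈ {-4, -1, 3, 4}; ∂F/∂q = 6(q - 1)(q + 2) = 0 at q ∈ {-2, 1}.
The Hessian is diagonal: diag(F_pp, F_qq). Second derivatives: F_pp(-4)=10080, F_pp(-1)=-3600, F_pp(3)=1680, F_pp(4)=-2400; F_qq(-2)=-18, F_qq(1)=18.
Local minima occur where both diagonal entries positive: (-4, 1), (3, 1). Count: 2.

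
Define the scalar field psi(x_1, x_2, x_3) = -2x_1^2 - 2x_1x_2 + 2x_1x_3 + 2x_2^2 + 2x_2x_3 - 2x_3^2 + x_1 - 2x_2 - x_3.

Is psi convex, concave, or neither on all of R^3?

neither

psi is quadratic, so its Hessian is the constant matrix H = [[-4, -2, 2], [-2, 4, 2], [2, 2, -4]].
Leading principal minors: -4, -20, 64.
Neither pattern holds ⇒ H is indefinite ⇒ neither convex nor concave.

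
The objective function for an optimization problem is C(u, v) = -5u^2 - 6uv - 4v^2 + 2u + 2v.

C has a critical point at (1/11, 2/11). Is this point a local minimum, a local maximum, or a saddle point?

The Hessian of C is constant: H = [[-10, -6], [-6, -8]].
det(H) = (-10)·(-8) − (-6)² = 44.
det(H) > 0 and tr(H) = -18 < 0, so H is negative definite and the point is a local maximum.

local maximum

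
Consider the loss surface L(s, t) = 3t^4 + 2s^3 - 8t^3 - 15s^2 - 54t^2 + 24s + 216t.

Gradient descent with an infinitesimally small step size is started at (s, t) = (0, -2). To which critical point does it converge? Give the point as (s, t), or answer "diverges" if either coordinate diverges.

L is separable, so gradient descent decouples: s follows -∂L/∂s, t follows -∂L/∂t.
∂L/∂s = 6(s - 4)(s - 1); at s=0 this is 24, so s decreases.
∂L/∂t = 12(t - 3)(t - 2)(t + 3); at t=-2 this is 240, so t decreases.
The s-coordinate has no critical point in that direction and runs off to infinity.

diverges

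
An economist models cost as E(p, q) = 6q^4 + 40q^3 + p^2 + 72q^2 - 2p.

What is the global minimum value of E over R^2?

E(p,q) separates as A(p) + B(q), so its minimum is min A + min B.
A'(p) = 2p - 2 vanishes at p ∈ {1}; B'(q) = 24q(q + 2)(q + 3) vanishes at q ∈ {-3, -2, 0}.
Local minima of A (where A''>0): A(1)=-1. Local minima of B: B(-3)=54, B(0)=0.
So the global minimum of E is A(1) + B(0) = -1 + 0 = -1, attained at (1, 0).

-1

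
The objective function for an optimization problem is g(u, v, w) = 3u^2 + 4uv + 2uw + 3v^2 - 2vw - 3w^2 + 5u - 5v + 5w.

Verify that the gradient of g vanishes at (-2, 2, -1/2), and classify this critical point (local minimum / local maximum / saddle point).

∇g = (6u + 4v + 2w + 5, 4u + 6v - 2w - 5, 2u - 2v - 6w + 5); substituting (-2, 2, -1/2) gives ∇g = (0, 0, 0), so (-2, 2, -1/2) is indeed a critical point.
The Hessian is constant: H = [[6, 4, 2], [4, 6, -2], [2, -2, -6]].
Leading principal minors: Δ₁ = 6, Δ₂ = 20, Δ₃ = -200.
The minors fit neither the all-positive nor the alternating-sign pattern, so H is indefinite: a saddle point.

saddle point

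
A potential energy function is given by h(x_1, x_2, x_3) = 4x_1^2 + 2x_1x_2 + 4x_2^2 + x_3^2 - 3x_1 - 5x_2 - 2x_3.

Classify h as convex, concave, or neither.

h is quadratic, so its Hessian is the constant matrix H = [[8, 2, 0], [2, 8, 0], [0, 0, 2]].
Leading principal minors: 8, 60, 120.
All positive ⇒ H ≻ 0 ⇒ convex.

convex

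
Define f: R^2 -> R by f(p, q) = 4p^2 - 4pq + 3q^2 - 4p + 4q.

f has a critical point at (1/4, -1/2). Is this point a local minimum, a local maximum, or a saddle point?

The Hessian of f is constant: H = [[8, -4], [-4, 6]].
det(H) = 8·6 − (-4)² = 32.
det(H) > 0 and tr(H) = 14 > 0, so H is positive definite and the point is a local minimum.

local minimum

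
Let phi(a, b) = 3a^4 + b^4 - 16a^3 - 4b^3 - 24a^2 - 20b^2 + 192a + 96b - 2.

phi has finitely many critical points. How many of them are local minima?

phi separates as a function of a plus a function of b, so ∇phi=0 decouples.
∂phi/∂a = 12(a - 4)(a - 2)(a + 2) = 0 at a ∈ {-2, 2, 4}; ∂phi/∂b = 4(b - 4)(b - 2)(b + 3) = 0 at b ∈ {-3, 2, 4}.
The Hessian is diagonal: diag(phi_aa, phi_bb). Second derivatives: phi_aa(-2)=288, phi_aa(2)=-96, phi_aa(4)=144; phi_bb(-3)=140, phi_bb(2)=-40, phi_bb(4)=56.
Local minima occur where both diagonal entries positive: (-2, -3), (-2, 4), (4, -3), (4, 4). Count: 4.

4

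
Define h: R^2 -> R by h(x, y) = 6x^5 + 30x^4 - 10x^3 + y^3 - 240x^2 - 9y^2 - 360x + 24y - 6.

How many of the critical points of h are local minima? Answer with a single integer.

h separates as a function of x plus a function of y, so ∇h=0 decouples.
∂h/∂x = 30(x - 2)(x + 1)(x + 2)(x + 3) = 0 at x ∈ {-3, -2, -1, 2}; ∂h/∂y = 3(y - 4)(y - 2) = 0 at y ∈ {2, 4}.
The Hessian is diagonal: diag(h_xx, h_yy). Second derivatives: h_xx(-3)=-300, h_xx(-2)=120, h_xx(-1)=-180, h_xx(2)=1800; h_yy(2)=-6, h_yy(4)=6.
Local minima occur where both diagonal entries positive: (-2, 4), (2, 4). Count: 2.

2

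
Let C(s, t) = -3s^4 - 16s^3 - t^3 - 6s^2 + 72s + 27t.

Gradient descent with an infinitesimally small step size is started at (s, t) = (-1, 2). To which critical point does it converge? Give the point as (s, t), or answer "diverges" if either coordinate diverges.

C is separable, so gradient descent decouples: s follows -∂C/∂s, t follows -∂C/∂t.
∂C/∂s = -12(s - 1)(s + 2)(s + 3); at s=-1 this is 48, so s decreases.
∂C/∂t = -3(t - 3)(t + 3); at t=2 this is 15, so t decreases.
s converges to its nearest critical value -2 (a local min of the s-part); t converges to -3. The iterate converges to (-2, -3).

(-2, -3)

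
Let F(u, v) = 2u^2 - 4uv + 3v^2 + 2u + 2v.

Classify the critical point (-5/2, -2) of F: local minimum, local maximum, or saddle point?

The Hessian of F is constant: H = [[4, -4], [-4, 6]].
det(H) = 4·6 − (-4)² = 8.
det(H) > 0 and tr(H) = 10 > 0, so H is positive definite and the point is a local minimum.

local minimum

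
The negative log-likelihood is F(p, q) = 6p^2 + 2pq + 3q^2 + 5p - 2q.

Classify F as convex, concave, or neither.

F is quadratic, so its Hessian is the constant matrix H = [[12, 2], [2, 6]].
det(H) = 68, tr(H) = 18.
det(H) > 0 and tr(H) > 0, so H is positive definite everywhere: convex.

convex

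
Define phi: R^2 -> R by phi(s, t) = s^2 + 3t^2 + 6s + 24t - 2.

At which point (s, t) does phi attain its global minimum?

(-3, -4)

phi(s,t) separates as P(s) + Q(t) − 2, so its minimum is min P + min Q − 2.
P'(s) = 2s + 6 vanishes at s ∈ {-3}; Q'(t) = 6(t + 4) vanishes at t ∈ {-4}.
Local minima of P (where P''>0): P(-3)=-9. Local minima of Q: Q(-4)=-48.
So the global minimum of phi is P(-3) + Q(-4) − 2 = -9 − 48 − 2 = -59, attained at (-3, -4).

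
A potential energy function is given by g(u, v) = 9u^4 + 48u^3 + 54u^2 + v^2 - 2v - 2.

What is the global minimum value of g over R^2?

g(u,v) separates as P(u) + Q(v) − 2, so its minimum is min P + min Q − 2.
P'(u) = 36u(u + 1)(u + 3) vanishes at u ∈ {-3, -1, 0}; Q'(v) = 2v - 2 vanishes at v ∈ {1}.
Local minima of P (where P''>0): P(-3)=-81, P(0)=0. Local minima of Q: Q(1)=-1.
So the global minimum of g is P(-3) + Q(1) − 2 = -81 − 1 − 2 = -84, attained at (-3, 1).

-84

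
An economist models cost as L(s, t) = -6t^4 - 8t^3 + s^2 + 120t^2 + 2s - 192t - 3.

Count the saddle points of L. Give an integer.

2

L separates as a function of s plus a function of t, so ∇L=0 decouples.
∂L/∂s = 2(s + 1) = 0 at s ∈ {-1}; ∂L/∂t = -24(t - 2)(t - 1)(t + 4) = 0 at t ∈ {-4, 1, 2}.
The Hessian is diagonal: diag(L_ss, L_tt). Second derivatives: L_ss(-1)=2; L_tt(-4)=-720, L_tt(1)=120, L_tt(2)=-144.
Saddle points occur where the two diagonal entries have opposite signs: (-1, -4), (-1, 2). Count: 2.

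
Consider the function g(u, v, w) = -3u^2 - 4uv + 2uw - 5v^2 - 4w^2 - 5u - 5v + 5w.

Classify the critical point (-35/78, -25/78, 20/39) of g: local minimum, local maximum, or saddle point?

The Hessian is constant: H = [[-6, -4, 2], [-4, -10, 0], [2, 0, -8]].
Leading principal minors: Δ₁ = -6, Δ₂ = 44, Δ₃ = -312.
The minors alternate sign starting negative (−, +, −), so H is negative definite: a local maximum.

local maximum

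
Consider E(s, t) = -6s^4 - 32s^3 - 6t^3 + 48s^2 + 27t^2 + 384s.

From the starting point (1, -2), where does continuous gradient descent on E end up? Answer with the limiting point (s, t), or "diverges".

(-2, 0)

E is separable, so gradient descent decouples: s follows -∂E/∂s, t follows -∂E/∂t.
∂E/∂s = -24(s - 2)(s + 2)(s + 4); at s=1 this is 360, so s decreases.
∂E/∂t = -18t(t - 3); at t=-2 this is -180, so t increases.
s converges to its nearest critical value -2 (a local min of the s-part); t converges to 0. The iterate converges to (-2, 0).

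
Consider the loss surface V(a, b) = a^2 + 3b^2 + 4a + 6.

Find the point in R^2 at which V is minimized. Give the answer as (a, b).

(-2, 0)

V(a,b) separates as P(a) + Q(b) + 6, so its minimum is min P + min Q + 6.
P'(a) = 2a + 4 vanishes at a ∈ {-2}; Q'(b) = 6b vanishes at b ∈ {0}.
Local minima of P (where P''>0): P(-2)=-4. Local minima of Q: Q(0)=0.
So the global minimum of V is P(-2) + Q(0) + 6 = -4 + 0 + 6 = 2, attained at (-2, 0).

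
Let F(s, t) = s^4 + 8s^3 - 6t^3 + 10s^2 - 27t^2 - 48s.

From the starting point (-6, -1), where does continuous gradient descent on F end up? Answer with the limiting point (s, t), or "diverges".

F is separable, so gradient descent decouples: s follows -∂F/∂s, t follows -∂F/∂t.
∂F/∂s = 4(s - 1)(s + 3)(s + 4); at s=-6 this is -168, so s increases.
∂F/∂t = -18t(t + 3); at t=-1 this is 36, so t decreases.
s converges to its nearest critical value -4 (a local min of the s-part); t converges to -3. The iterate converges to (-4, -3).

(-4, -3)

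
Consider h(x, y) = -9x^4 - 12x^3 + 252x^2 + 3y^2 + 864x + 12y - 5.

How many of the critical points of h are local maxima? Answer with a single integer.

h separates as a function of x plus a function of y, so ∇h=0 decouples.
∂h/∂x = -36(x - 4)(x + 2)(x + 3) = 0 at x ∈ {-3, -2, 4}; ∂h/∂y = 6(y + 2) = 0 at y ∈ {-2}.
The Hessian is diagonal: diag(h_xx, h_yy). Second derivatives: h_xx(-3)=-252, h_xx(-2)=216, h_xx(4)=-1512; h_yy(-2)=6.
Local maxima occur where both diagonal entries negative: none. Count: 0.

0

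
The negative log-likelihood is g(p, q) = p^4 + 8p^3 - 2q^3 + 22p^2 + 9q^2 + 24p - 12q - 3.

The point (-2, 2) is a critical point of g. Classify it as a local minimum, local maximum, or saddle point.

local maximum

The mixed partial ∂²g/∂p∂q is 0, so the Hessian at any point is diag(g_pp, g_qq) = diag(4(3p^2 + 12p + 11), 6(-2q + 3)).
At (-2, 2): H = diag(-4, -6).
Both eigenvalues are negative, so H is negative definite: a local maximum.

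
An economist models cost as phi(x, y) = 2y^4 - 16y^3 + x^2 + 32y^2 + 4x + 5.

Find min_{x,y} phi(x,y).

phi(x,y) separates as P(x) + Q(y) + 5, so its minimum is min P + min Q + 5.
P'(x) = 2x + 4 vanishes at x ∈ {-2}; Q'(y) = 8y(y - 4)(y - 2) vanishes at y ∈ {0, 2, 4}.
Local minima of P (where P''>0): P(-2)=-4. Local minima of Q: Q(0)=0, Q(4)=0.
So the global minimum of phi is P(-2) + Q(0) + 5 = -4 + 0 + 5 = 1, attained at (-2, 0).

1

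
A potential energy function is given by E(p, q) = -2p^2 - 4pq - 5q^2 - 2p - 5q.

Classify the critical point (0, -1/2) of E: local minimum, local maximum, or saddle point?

The Hessian of E is constant: H = [[-4, -4], [-4, -10]].
det(H) = (-4)·(-10) − (-4)² = 24.
det(H) > 0 and tr(H) = -14 < 0, so H is negative definite and the point is a local maximum.

local maximum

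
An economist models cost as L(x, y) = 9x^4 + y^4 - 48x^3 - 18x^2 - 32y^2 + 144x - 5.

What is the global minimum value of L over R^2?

-741

L(x,y) separates as P(x) + Q(y) − 5, so its minimum is min P + min Q − 5.
P'(x) = 36(x - 4)(x - 1)(x + 1) vanishes at x ∈ {-1, 1, 4}; Q'(y) = 4y(y - 4)(y + 4) vanishes at y ∈ {-4, 0, 4}.
Local minima of P (where P''>0): P(-1)=-105, P(4)=-480. Local minima of Q: Q(-4)=-256, Q(4)=-256.
So the global minimum of L is P(4) + Q(-4) − 5 = -480 − 256 − 5 = -741, attained at (4, -4).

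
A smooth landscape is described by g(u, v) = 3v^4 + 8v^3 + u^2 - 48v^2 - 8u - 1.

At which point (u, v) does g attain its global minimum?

(4, -4)

g(u,v) separates as P(u) + Q(v) − 1, so its minimum is min P + min Q − 1.
P'(u) = 2u - 8 vanishes at u ∈ {4}; Q'(v) = 12v(v - 2)(v + 4) vanishes at v ∈ {-4, 0, 2}.
Local minima of P (where P''>0): P(4)=-16. Local minima of Q: Q(-4)=-512, Q(2)=-80.
So the global minimum of g is P(4) + Q(-4) − 1 = -16 − 512 − 1 = -529, attained at (4, -4).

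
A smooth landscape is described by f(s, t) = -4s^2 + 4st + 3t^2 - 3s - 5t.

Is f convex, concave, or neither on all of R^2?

neither

f is quadratic, so its Hessian is the constant matrix H = [[-8, 4], [4, 6]].
det(H) = -64, tr(H) = -2.
det(H) < 0, so H is indefinite: neither convex nor concave.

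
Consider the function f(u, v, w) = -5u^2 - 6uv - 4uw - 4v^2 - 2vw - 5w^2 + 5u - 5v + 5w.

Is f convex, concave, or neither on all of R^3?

concave

f is quadratic, so its Hessian is the constant matrix H = [[-10, -6, -4], [-6, -8, -2], [-4, -2, -10]].
Leading principal minors: -10, 44, -368.
Signs alternate −, +, − ⇒ H ≺ 0 ⇒ concave.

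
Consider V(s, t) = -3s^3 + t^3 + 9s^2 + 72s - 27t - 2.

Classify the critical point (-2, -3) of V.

The mixed partial ∂²V/∂s∂t is 0, so the Hessian at any point is diag(V_ss, V_tt) = diag(18(-s + 1), 6t).
At (-2, -3): H = diag(54, -18).
The eigenvalues have opposite signs, so H is indefinite: a saddle point.

saddle point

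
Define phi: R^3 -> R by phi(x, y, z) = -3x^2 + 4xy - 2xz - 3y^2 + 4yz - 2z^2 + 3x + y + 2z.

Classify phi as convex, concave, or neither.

phi is quadratic, so its Hessian is the constant matrix H = [[-6, 4, -2], [4, -6, 4], [-2, 4, -4]].
Leading principal minors: -6, 20, -24.
Signs alternate −, +, − ⇒ H ≺ 0 ⇒ concave.

concave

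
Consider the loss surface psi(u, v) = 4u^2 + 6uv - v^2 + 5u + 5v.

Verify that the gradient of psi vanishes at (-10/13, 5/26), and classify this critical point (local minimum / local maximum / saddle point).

∇psi = (8u + 6v + 5, 6u - 2v + 5); substituting (-10/13, 5/26) gives ∇psi = (0, 0), so (-10/13, 5/26) is indeed a critical point.
The Hessian of psi is constant: H = [[8, 6], [6, -2]].
det(H) = 8·(-2) − 6² = -52.
Since det(H) < 0, H is indefinite and the critical point is a saddle point.

saddle point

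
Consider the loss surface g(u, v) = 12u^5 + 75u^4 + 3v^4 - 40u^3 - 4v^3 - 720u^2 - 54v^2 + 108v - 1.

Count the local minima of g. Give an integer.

4

g separates as a function of u plus a function of v, so ∇g=0 decouples.
∂g/∂u = 60u(u - 2)(u + 3)(u + 4) = 0 at u ∈ {-4, -3, 0, 2}; ∂g/∂v = 12(v - 3)(v - 1)(v + 3) = 0 at v ∈ {-3, 1, 3}.
The Hessian is diagonal: diag(g_uu, g_vv). Second derivatives: g_uu(-4)=-1440, g_uu(-3)=900, g_uu(0)=-1440, g_uu(2)=3600; g_vv(-3)=288, g_vv(1)=-96, g_vv(3)=144.
Local minima occur where both diagonal entries positive: (-3, -3), (-3, 3), (2, -3), (2, 3). Count: 4.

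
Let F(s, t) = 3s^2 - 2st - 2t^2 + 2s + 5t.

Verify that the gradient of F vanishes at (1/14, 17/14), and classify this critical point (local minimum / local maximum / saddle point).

saddle point

∇F = (6s - 2t + 2, -2s - 4t + 5); substituting (1/14, 17/14) gives ∇F = (0, 0), so (1/14, 17/14) is indeed a critical point.
The Hessian of F is constant: H = [[6, -2], [-2, -4]].
det(H) = 6·(-4) − (-2)² = -28.
Since det(H) < 0, H is indefinite and the critical point is a saddle point.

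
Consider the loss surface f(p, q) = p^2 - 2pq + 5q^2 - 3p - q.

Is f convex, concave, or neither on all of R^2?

f is quadratic, so its Hessian is the constant matrix H = [[2, -2], [-2, 10]].
det(H) = 16, tr(H) = 12.
det(H) > 0 and tr(H) > 0, so H is positive definite everywhere: convex.

convex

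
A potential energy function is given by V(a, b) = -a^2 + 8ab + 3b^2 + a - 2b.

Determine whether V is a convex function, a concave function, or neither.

V is quadratic, so its Hessian is the constant matrix H = [[-2, 8], [8, 6]].
det(H) = -76, tr(H) = 4.
det(H) < 0, so H is indefinite: neither convex nor concave.

neither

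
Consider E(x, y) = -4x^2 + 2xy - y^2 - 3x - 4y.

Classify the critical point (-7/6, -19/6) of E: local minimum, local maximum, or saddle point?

local maximum

The Hessian of E is constant: H = [[-8, 2], [2, -2]].
det(H) = (-8)·(-2) − 2² = 12.
det(H) > 0 and tr(H) = -10 < 0, so H is negative definite and the point is a local maximum.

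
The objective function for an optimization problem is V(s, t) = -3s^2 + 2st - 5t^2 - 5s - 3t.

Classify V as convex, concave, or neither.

concave

V is quadratic, so its Hessian is the constant matrix H = [[-6, 2], [2, -10]].
det(H) = 56, tr(H) = -16.
det(H) > 0 and tr(H) < 0, so H is negative definite everywhere: concave.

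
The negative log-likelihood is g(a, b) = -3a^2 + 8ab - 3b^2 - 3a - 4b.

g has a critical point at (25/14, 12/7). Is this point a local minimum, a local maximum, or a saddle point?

The Hessian of g is constant: H = [[-6, 8], [8, -6]].
det(H) = (-6)·(-6) − 8² = -28.
Since det(H) < 0, H is indefinite and the critical point is a saddle point.

saddle point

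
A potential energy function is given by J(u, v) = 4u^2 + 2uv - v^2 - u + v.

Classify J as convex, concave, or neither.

neither

J is quadratic, so its Hessian is the constant matrix H = [[8, 2], [2, -2]].
det(H) = -20, tr(H) = 6.
det(H) < 0, so H is indefinite: neither convex nor concave.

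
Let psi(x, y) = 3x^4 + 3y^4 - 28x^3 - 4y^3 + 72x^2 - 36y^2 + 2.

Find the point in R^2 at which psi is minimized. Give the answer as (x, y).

psi(x,y) separates as P(x) + Q(y) + 2, so its minimum is min P + min Q + 2.
P'(x) = 12x(x - 4)(x - 3) vanishes at x ∈ {0, 3, 4}; Q'(y) = 12y(y - 3)(y + 2) vanishes at y ∈ {-2, 0, 3}.
Local minima of P (where P''>0): P(0)=0, P(4)=128. Local minima of Q: Q(-2)=-64, Q(3)=-189.
So the global minimum of psi is P(0) + Q(3) + 2 = 0 − 189 + 2 = -187, attained at (0, 3).

(0, 3)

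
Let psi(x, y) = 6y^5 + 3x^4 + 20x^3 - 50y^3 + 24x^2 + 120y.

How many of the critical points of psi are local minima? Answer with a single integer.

psi separates as a function of x plus a function of y, so ∇psi=0 decouples.
∂psi/∂x = 12x(x + 1)(x + 4) = 0 at x ∈ {-4, -1, 0}; ∂psi/∂y = 30(y - 2)(y - 1)(y + 1)(y + 2) = 0 at y ∈ {-2, -1, 1, 2}.
The Hessian is diagonal: diag(psi_xx, psi_yy). Second derivatives: psi_xx(-4)=144, psi_xx(-1)=-36, psi_xx(0)=48; psi_yy(-2)=-360, psi_yy(-1)=180, psi_yy(1)=-180, psi_yy(2)=360.
Local minima occur where both diagonal entries positive: (-4, -1), (-4, 2), (0, -1), (0, 2). Count: 4.

4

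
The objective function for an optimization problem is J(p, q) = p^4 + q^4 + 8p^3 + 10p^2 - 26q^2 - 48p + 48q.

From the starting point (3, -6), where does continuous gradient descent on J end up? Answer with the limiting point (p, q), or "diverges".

(1, -4)

J is separable, so gradient descent decouples: p follows -∂J/∂p, q follows -∂J/∂q.
∂J/∂p = 4(p - 1)(p + 3)(p + 4); at p=3 this is 336, so p decreases.
∂J/∂q = 4(q - 3)(q - 1)(q + 4); at q=-6 this is -504, so q increases.
p converges to its nearest critical value 1 (a local min of the p-part); q converges to -4. The iterate converges to (1, -4).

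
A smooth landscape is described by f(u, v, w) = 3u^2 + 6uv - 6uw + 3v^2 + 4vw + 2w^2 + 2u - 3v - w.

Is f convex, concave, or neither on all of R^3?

f is quadratic, so its Hessian is the constant matrix H = [[6, 6, -6], [6, 6, 4], [-6, 4, 4]].
Leading principal minors: 6, 0, -600.
Neither pattern holds ⇒ H is indefinite ⇒ neither convex nor concave.

neither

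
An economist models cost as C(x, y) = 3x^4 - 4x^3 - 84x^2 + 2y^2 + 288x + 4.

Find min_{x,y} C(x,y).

C(x,y) separates as P(x) + Q(y) + 4, so its minimum is min P + min Q + 4.
P'(x) = 12(x - 3)(x - 2)(x + 4) vanishes at x ∈ {-4, 2, 3}; Q'(y) = 4y vanishes at y ∈ {0}.
Local minima of P (where P''>0): P(-4)=-1472, P(3)=243. Local minima of Q: Q(0)=0.
So the global minimum of C is P(-4) + Q(0) + 4 = -1472 + 0 + 4 = -1468, attained at (-4, 0).

-1468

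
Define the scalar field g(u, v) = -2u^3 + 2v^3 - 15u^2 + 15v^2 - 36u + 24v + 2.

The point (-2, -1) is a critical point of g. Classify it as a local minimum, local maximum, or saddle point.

The mixed partial ∂²g/∂u∂v is 0, so the Hessian at any point is diag(g_uu, g_vv) = diag(-6(2u + 5), 6(2v + 5)).
At (-2, -1): H = diag(-6, 18).
The eigenvalues have opposite signs, so H is indefinite: a saddle point.

saddle point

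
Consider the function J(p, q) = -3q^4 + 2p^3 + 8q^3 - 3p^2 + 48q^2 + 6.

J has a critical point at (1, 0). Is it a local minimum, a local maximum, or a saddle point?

local minimum

The mixed partial ∂²J/∂p∂q is 0, so the Hessian at any point is diag(J_pp, J_qq) = diag(6(2p - 1), 12(-3q^2 + 4q + 8)).
At (1, 0): H = diag(6, 96).
Both eigenvalues are positive, so H is positive definite: a local minimum.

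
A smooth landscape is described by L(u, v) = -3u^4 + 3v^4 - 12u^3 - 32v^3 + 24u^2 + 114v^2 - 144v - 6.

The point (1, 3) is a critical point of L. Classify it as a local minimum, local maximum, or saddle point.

local maximum

The mixed partial ∂²L/∂u∂v is 0, so the Hessian at any point is diag(L_uu, L_vv) = diag(12(-3u^2 - 6u + 4), 12(3v^2 - 16v + 19)).
At (1, 3): H = diag(-60, -24).
Both eigenvalues are negative, so H is negative definite: a local maximum.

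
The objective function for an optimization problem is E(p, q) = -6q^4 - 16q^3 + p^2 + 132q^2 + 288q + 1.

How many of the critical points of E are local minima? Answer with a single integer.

1

E separates as a function of p plus a function of q, so ∇E=0 decouples.
∂E/∂p = 2p = 0 at p ∈ {0}; ∂E/∂q = -24(q - 3)(q + 1)(q + 4) = 0 at q ∈ {-4, -1, 3}.
The Hessian is diagonal: diag(E_pp, E_qq). Second derivatives: E_pp(0)=2; E_qq(-4)=-504, E_qq(-1)=288, E_qq(3)=-672.
Local minima occur where both diagonal entries positive: (0, -1). Count: 1.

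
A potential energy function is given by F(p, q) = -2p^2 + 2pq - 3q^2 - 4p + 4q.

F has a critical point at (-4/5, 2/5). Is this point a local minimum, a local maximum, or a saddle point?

The Hessian of F is constant: H = [[-4, 2], [2, -6]].
det(H) = (-4)·(-6) − 2² = 20.
det(H) > 0 and tr(H) = -10 < 0, so H is negative definite and the point is a local maximum.

local maximum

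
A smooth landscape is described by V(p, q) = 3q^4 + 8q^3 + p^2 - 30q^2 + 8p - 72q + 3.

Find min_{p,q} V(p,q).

-165

V(p,q) separates as A(p) + B(q) + 3, so its minimum is min A + min B + 3.
A'(p) = 2p + 8 vanishes at p ∈ {-4}; B'(q) = 12(q - 2)(q + 1)(q + 3) vanishes at q ∈ {-3, -1, 2}.
Local minima of A (where A''>0): A(-4)=-16. Local minima of B: B(-3)=-27, B(2)=-152.
So the global minimum of V is A(-4) + B(2) + 3 = -16 − 152 + 3 = -165, attained at (-4, 2).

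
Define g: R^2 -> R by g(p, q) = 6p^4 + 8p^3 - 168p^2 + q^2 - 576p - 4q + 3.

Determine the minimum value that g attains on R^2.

-2945

g(p,q) separates as A(p) + B(q) + 3, so its minimum is min A + min B + 3.
A'(p) = 24(p - 4)(p + 2)(p + 3) vanishes at p ∈ {-3, -2, 4}; B'(q) = 2q - 4 vanishes at q ∈ {2}.
Local minima of A (where A''>0): A(-3)=486, A(4)=-2944. Local minima of B: B(2)=-4.
So the global minimum of g is A(4) + B(2) + 3 = -2944 − 4 + 3 = -2945, attained at (4, 2).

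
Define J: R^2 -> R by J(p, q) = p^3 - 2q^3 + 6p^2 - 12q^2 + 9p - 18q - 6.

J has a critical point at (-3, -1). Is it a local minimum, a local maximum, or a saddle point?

The mixed partial ∂²J/∂p∂q is 0, so the Hessian at any point is diag(J_pp, J_qq) = diag(6(p + 2), -12(q + 2)).
At (-3, -1): H = diag(-6, -12).
Both eigenvalues are negative, so H is negative definite: a local maximum.

local maximum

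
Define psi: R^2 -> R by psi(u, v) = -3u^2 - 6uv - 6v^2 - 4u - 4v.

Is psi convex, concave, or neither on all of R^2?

concave

psi is quadratic, so its Hessian is the constant matrix H = [[-6, -6], [-6, -12]].
det(H) = 36, tr(H) = -18.
det(H) > 0 and tr(H) < 0, so H is negative definite everywhere: concave.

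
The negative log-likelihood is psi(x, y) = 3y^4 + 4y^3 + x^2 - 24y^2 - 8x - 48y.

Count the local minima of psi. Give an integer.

2

psi separates as a function of x plus a function of y, so ∇psi=0 decouples.
∂psi/∂x = 2(x - 4) = 0 at x ∈ {4}; ∂psi/∂y = 12(y - 2)(y + 1)(y + 2) = 0 at y ∈ {-2, -1, 2}.
The Hessian is diagonal: diag(psi_xx, psi_yy). Second derivatives: psi_xx(4)=2; psi_yy(-2)=48, psi_yy(-1)=-36, psi_yy(2)=144.
Local minima occur where both diagonal entries positive: (4, -2), (4, 2). Count: 2.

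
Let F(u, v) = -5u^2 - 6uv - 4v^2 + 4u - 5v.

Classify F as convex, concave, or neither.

F is quadratic, so its Hessian is the constant matrix H = [[-10, -6], [-6, -8]].
det(H) = 44, tr(H) = -18.
det(H) > 0 and tr(H) < 0, so H is negative definite everywhere: concave.

concave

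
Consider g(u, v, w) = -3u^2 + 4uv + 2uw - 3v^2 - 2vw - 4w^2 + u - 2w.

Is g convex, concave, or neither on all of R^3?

g is quadratic, so its Hessian is the constant matrix H = [[-6, 4, 2], [4, -6, -2], [2, -2, -8]].
Leading principal minors: -6, 20, -144.
Signs alternate −, +, − ⇒ H ≺ 0 ⇒ concave.

concave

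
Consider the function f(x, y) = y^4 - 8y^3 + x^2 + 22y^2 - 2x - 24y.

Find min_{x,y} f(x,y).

f(x,y) separates as P(x) + Q(y), so its minimum is min P + min Q.
P'(x) = 2x - 2 vanishes at x ∈ {1}; Q'(y) = 4(y - 3)(y - 2)(y - 1) vanishes at y ∈ {1, 2, 3}.
Local minima of P (where P''>0): P(1)=-1. Local minima of Q: Q(1)=-9, Q(3)=-9.
So the global minimum of f is P(1) + Q(1) = -1 − 9 = -10, attained at (1, 1).

-10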